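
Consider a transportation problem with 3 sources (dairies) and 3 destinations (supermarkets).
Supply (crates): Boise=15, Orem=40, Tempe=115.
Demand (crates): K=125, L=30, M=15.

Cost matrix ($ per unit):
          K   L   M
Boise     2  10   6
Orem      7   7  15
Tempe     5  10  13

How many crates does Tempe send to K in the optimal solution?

115

The minimum-cost plan:
  Boise–M: 15 × $6 = $90
  Orem–K: 10 × $7 = $70
  Orem–L: 30 × $7 = $210
  Tempe–K: 115 × $5 = $575
Total cost = $945.
So Tempe→K carries 115 crates.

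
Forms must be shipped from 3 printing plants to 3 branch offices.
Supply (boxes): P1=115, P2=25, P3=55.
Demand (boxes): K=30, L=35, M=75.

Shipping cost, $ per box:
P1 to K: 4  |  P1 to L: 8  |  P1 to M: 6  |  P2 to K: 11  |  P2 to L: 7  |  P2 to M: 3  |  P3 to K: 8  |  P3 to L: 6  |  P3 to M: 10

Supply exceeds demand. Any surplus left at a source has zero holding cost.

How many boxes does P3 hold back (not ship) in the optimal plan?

Minimum-cost shipments:
  P1→K: 30 × $4 = $120
  P1→M: 50 × $6 = $300
  P2→M: 25 × $3 = $75
  P3→L: 35 × $6 = $210
Total cost = $705.
P3 ships 35 of its 55, leaving 20.

20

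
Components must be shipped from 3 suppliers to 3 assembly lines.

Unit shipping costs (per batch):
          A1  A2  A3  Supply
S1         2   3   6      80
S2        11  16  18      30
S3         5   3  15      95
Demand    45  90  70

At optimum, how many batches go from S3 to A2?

90

Optimal shipments:
  S1–A1: 10 batches
  S1–A3: 70 batches
  S2–A1: 30 batches
  S3–A1: 5 batches
  S3–A2: 90 batches
Total cost = 1065.
So S3→A2 carries 90 batches.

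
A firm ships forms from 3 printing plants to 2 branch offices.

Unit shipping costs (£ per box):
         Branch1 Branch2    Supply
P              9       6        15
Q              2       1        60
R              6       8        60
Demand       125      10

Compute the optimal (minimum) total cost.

585

One minimum-cost allocation:
  P->Branch1: 5 × £9 = £45
  P->Branch2: 10 × £6 = £60
  Q->Branch1: 60 × £2 = £120
  R->Branch1: 60 × £6 = £360
Total = 45 + 60 + 120 + 360 = £585.
(Supply check: P ships 15; Q ships 60; R ships 60.)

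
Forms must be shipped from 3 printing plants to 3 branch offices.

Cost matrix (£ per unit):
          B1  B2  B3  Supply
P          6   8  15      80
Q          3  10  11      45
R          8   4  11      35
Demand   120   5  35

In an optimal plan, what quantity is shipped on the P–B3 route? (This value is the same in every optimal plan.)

The minimum-cost plan:
  P to B1: 80 × £6 = £480
  Q to B1: 40 × £3 = £120
  Q to B3: 5 × £11 = £55
  R to B2: 5 × £4 = £20
  R to B3: 30 × £11 = £330
Total cost = £1005.
The route P→B3 is not used.

0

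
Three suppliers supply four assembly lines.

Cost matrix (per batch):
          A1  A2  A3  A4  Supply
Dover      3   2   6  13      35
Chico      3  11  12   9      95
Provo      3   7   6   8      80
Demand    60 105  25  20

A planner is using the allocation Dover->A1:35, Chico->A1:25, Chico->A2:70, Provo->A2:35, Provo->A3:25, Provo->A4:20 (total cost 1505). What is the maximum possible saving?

Current plan cost = 35·3 + 25·3 + 70·11 + 35·7 + 25·6 + 20·8 = 1505.
Optimal plan:
  Dover to A2: 35 × 2 = 70
  Chico to A1: 60 × 3 = 180
  Chico to A2: 15 × 11 = 165
  Chico to A4: 20 × 9 = 180
  Provo to A2: 55 × 7 = 385
  Provo to A3: 25 × 6 = 150
Optimal cost = 1130.
Saving = 1505 − 1130 = 375.

375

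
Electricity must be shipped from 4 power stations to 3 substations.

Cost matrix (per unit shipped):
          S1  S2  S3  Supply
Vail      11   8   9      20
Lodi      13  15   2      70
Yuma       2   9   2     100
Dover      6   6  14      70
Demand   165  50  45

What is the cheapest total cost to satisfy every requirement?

1195

One minimum-cost allocation:
  Vail->S2: 20 × 8 = 160
  Lodi->S1: 25 × 13 = 325
  Lodi->S3: 45 × 2 = 90
  Yuma->S1: 100 × 2 = 200
  Dover->S1: 40 × 6 = 240
  Dover->S2: 30 × 6 = 180
Total = 160 + 325 + 90 + 200 + 240 + 180 = 1195.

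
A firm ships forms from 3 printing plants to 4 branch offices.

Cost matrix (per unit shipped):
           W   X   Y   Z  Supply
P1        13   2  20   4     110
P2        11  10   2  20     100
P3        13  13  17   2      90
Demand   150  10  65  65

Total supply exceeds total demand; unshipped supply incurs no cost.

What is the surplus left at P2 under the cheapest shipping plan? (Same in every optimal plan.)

An optimal plan:
  P1->W: 90 × 13 = 1170
  P1->X: 10 × 2 = 20
  P2->W: 35 × 11 = 385
  P2->Y: 65 × 2 = 130
  P3->W: 25 × 13 = 325
  P3->Z: 65 × 2 = 130
Total cost = 2160.
P2 ships 100 of its 100, leaving 0.

0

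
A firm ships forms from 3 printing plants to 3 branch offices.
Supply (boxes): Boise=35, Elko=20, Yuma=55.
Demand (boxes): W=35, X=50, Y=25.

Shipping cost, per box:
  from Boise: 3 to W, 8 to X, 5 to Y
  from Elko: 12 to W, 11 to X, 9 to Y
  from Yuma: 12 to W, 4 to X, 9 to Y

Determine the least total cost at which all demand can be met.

530

Optimal allocation:
  Boise–W: 35 boxes
  Elko–Y: 20 boxes
  Yuma–X: 50 boxes
  Yuma–Y: 5 boxes
Total cost = 530.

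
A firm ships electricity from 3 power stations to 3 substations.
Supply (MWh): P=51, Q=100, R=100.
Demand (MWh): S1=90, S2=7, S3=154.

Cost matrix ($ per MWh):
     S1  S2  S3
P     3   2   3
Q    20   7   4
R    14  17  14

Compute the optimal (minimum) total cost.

1946

A cheapest plan:
  P–S2: 7 × $2 = $14
  P–S3: 44 × $3 = $132
  Q–S3: 100 × $4 = $400
  R–S1: 90 × $14 = $1260
  R–S3: 10 × $14 = $140
Total = 14 + 132 + 400 + 1260 + 140 = $1946.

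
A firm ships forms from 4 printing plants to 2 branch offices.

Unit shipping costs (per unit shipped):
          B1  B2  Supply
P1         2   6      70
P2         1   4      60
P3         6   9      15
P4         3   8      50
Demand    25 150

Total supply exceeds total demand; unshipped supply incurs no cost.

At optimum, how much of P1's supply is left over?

Minimum-cost shipments:
  P1->B2: 70 boxes
  P2->B2: 60 boxes
  P4->B1: 25 boxes
  P4->B2: 20 boxes
Total cost = 895.
P1 ships 70 of its 70, leaving 0.

0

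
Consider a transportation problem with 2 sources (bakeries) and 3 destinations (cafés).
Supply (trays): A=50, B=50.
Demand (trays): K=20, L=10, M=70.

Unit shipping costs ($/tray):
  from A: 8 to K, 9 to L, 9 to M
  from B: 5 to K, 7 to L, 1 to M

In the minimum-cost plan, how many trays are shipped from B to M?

Solving gives:
  A–K: 20 trays
  A–L: 10 trays
  A–M: 20 trays
  B–M: 50 trays
Total cost = $480.
So B→M carries 50 trays.

50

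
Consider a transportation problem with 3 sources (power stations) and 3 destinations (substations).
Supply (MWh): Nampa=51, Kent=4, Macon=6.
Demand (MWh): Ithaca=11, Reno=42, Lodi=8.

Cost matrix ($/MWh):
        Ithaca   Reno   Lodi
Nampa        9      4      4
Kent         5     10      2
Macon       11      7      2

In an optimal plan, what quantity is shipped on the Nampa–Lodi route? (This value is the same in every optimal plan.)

The minimum-cost plan:
  Nampa to Ithaca: 7 × $9 = $63
  Nampa to Reno: 42 × $4 = $168
  Nampa to Lodi: 2 × $4 = $8
  Kent to Ithaca: 4 × $5 = $20
  Macon to Lodi: 6 × $2 = $12
Total cost = $271.
So Nampa→Lodi carries 2 MWh.

2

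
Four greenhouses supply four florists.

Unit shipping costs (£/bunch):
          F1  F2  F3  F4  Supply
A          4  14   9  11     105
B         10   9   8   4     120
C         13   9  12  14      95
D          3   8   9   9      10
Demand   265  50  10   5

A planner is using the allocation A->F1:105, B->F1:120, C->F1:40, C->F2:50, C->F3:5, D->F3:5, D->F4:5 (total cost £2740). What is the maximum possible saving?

105

Current plan cost = 105·4 + 120·10 + 40·13 + 50·9 + 5·12 + 5·9 + 5·9 = £2740.
Optimal plan:
  A–F1: 105 × £4 = £420
  B–F1: 105 × £10 = £1050
  B–F3: 10 × £8 = £80
  B–F4: 5 × £4 = £20
  C–F1: 45 × £13 = £585
  C–F2: 50 × £9 = £450
  D–F1: 10 × £3 = £30
Optimal cost = £2635.
Saving = 2740 − 2635 = £105.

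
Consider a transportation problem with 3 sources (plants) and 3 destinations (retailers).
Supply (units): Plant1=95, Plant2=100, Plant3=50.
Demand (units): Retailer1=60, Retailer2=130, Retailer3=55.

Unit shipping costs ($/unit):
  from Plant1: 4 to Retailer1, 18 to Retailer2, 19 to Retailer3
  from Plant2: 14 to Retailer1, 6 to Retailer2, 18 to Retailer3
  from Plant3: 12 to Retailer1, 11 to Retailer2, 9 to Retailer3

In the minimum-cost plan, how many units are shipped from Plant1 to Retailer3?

Solving gives:
  Plant1→Retailer1: 60 × $4 = $240
  Plant1→Retailer2: 30 × $18 = $540
  Plant1→Retailer3: 5 × $19 = $95
  Plant2→Retailer2: 100 × $6 = $600
  Plant3→Retailer3: 50 × $9 = $450
Total cost = $1925.
So Plant1→Retailer3 carries 5 units.

5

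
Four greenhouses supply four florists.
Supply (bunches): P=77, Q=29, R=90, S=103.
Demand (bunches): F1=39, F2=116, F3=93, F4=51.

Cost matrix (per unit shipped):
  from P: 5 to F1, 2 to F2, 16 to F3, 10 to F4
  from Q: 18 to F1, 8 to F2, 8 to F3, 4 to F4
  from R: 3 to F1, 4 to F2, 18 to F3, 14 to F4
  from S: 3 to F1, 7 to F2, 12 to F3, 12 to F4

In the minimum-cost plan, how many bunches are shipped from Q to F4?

The minimum-cost plan:
  P–F2: 65 × 2 = 130
  P–F4: 12 × 10 = 120
  Q–F4: 29 × 4 = 116
  R–F1: 39 × 3 = 117
  R–F2: 51 × 4 = 204
  S–F3: 93 × 12 = 1116
  S–F4: 10 × 12 = 120
Total cost = 1923.
So Q→F4 carries 29 bunches.

29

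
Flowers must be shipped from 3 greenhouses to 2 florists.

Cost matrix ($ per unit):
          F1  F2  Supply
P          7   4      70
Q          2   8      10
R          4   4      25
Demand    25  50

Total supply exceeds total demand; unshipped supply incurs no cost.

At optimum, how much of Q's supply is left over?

An optimal plan:
  P to F2: 50 × $4 = $200
  Q to F1: 10 × $2 = $20
  R to F1: 15 × $4 = $60
Total cost = $280.
Q ships 10 of its 10, leaving 0.

0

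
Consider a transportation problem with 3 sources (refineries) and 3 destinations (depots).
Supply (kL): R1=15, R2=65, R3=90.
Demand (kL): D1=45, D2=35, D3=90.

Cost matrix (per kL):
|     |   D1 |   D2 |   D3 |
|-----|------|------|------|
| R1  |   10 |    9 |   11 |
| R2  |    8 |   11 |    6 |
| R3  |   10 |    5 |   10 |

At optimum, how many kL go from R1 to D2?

0

Optimal shipments:
  R1–D1: 15 × 10 = 150
  R2–D3: 65 × 6 = 390
  R3–D1: 30 × 10 = 300
  R3–D2: 35 × 5 = 175
  R3–D3: 25 × 10 = 250
Total cost = 1265.
The route R1→D2 is not used.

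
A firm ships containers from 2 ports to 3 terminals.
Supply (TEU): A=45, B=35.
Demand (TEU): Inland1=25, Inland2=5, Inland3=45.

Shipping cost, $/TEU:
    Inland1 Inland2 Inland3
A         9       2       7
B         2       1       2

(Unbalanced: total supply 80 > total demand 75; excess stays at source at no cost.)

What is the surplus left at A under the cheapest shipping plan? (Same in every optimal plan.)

Minimum-cost shipments:
  A->Inland2: 5 × $2 = $10
  A->Inland3: 35 × $7 = $245
  B->Inland1: 25 × $2 = $50
  B->Inland3: 10 × $2 = $20
Total cost = $325.
A ships 40 of its 45, leaving 5.

5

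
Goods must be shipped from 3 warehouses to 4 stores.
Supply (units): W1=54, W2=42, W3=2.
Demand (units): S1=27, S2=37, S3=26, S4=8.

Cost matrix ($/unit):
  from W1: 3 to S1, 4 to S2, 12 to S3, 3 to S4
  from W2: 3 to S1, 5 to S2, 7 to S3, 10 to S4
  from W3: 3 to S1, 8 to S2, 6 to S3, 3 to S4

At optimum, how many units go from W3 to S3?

2

The minimum-cost plan:
  W1→S1: 9 units
  W1→S2: 37 units
  W1→S4: 8 units
  W2→S1: 18 units
  W2→S3: 24 units
  W3→S3: 2 units
Total cost = $433.
So W3→S3 carries 2 units.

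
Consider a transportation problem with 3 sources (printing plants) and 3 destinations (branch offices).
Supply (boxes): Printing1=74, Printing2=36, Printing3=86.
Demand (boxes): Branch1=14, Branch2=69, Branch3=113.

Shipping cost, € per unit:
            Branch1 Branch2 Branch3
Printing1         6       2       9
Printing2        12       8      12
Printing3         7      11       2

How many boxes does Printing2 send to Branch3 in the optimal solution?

Solving gives:
  Printing1 to Branch1: 5 × €6 = €30
  Printing1 to Branch2: 69 × €2 = €138
  Printing2 to Branch1: 9 × €12 = €108
  Printing2 to Branch3: 27 × €12 = €324
  Printing3 to Branch3: 86 × €2 = €172
Total cost = €772.
So Printing2→Branch3 carries 27 boxes.

27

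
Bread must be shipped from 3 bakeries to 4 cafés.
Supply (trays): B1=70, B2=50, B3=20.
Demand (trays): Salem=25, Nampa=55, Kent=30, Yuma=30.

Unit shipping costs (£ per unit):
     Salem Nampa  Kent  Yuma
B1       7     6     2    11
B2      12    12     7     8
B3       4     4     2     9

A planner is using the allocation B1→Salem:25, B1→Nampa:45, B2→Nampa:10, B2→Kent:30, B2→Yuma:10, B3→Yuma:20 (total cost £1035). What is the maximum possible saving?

Current plan cost = 25·7 + 45·6 + 10·12 + 30·7 + 10·8 + 20·9 = £1035.
Optimal plan:
  B1–Nampa: 55 × £6 = £330
  B1–Kent: 15 × £2 = £30
  B2–Salem: 5 × £12 = £60
  B2–Kent: 15 × £7 = £105
  B2–Yuma: 30 × £8 = £240
  B3–Salem: 20 × £4 = £80
Optimal cost = £845.
Saving = 1035 − 845 = £190.

190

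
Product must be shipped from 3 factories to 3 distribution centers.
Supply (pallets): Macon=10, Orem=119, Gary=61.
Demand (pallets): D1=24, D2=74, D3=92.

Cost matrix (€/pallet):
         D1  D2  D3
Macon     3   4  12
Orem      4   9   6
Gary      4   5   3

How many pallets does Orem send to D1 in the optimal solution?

Optimal shipments:
  Macon→D2: 10 pallets
  Orem→D1: 24 pallets
  Orem→D2: 3 pallets
  Orem→D3: 92 pallets
  Gary→D2: 61 pallets
Total cost = €1020.
So Orem→D1 carries 24 pallets.

24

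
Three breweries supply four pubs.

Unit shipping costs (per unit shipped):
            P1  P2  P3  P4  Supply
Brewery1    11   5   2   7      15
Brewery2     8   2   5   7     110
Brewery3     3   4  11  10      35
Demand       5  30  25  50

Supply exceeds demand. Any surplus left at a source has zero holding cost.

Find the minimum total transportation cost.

One minimum-cost allocation:
  Brewery1→P3: 15 × 2 = 30
  Brewery2→P2: 30 × 2 = 60
  Brewery2→P3: 10 × 5 = 50
  Brewery2→P4: 50 × 7 = 350
  Brewery3→P1: 5 × 3 = 15
Total = 30 + 60 + 50 + 350 + 15 = 505.

505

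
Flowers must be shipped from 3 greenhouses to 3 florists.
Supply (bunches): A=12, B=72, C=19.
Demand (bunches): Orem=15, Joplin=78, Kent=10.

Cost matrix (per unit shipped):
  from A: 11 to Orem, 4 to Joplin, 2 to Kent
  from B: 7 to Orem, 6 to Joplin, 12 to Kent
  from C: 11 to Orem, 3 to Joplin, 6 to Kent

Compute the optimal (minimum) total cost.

532

Optimal allocation:
  A→Joplin: 2 bunches
  A→Kent: 10 bunches
  B→Orem: 15 bunches
  B→Joplin: 57 bunches
  C→Joplin: 19 bunches
Total cost = 532.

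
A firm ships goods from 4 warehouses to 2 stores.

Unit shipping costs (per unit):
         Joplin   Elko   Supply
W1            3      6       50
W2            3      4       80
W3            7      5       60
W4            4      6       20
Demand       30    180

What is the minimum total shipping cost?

A cheapest plan:
  W1 to Joplin: 30 × 3 = 90
  W1 to Elko: 20 × 6 = 120
  W2 to Elko: 80 × 4 = 320
  W3 to Elko: 60 × 5 = 300
  W4 to Elko: 20 × 6 = 120
Total = 90 + 120 + 320 + 300 + 120 = 950.
(Supply check: W1 ships 50; W2 ships 80; W3 ships 60; W4 ships 20.)

950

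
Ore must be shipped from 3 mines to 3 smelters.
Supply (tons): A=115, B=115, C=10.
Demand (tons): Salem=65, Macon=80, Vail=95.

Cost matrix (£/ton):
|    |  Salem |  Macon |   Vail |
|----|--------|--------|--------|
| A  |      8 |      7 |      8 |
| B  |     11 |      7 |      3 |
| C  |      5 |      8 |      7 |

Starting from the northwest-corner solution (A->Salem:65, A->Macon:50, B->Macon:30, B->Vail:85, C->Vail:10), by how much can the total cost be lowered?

Current plan cost = 65·8 + 50·7 + 30·7 + 85·3 + 10·7 = £1405.
Optimal plan:
  A→Salem: 55 × £8 = £440
  A→Macon: 60 × £7 = £420
  B→Macon: 20 × £7 = £140
  B→Vail: 95 × £3 = £285
  C→Salem: 10 × £5 = £50
Optimal cost = £1335.
Saving = 1405 − 1335 = £70.

70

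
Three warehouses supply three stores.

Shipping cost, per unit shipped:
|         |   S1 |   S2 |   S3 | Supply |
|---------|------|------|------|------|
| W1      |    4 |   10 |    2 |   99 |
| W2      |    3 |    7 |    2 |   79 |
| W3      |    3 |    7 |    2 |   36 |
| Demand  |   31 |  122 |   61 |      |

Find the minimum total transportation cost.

A cheapest plan:
  W1→S1: 31 × 4 = 124
  W1→S2: 7 × 10 = 70
  W1→S3: 61 × 2 = 122
  W2→S2: 79 × 7 = 553
  W3→S2: 36 × 7 = 252
Total = 124 + 70 + 122 + 553 + 252 = 1121.
(Supply check: W1 ships 99; W2 ships 79; W3 ships 36.)

1121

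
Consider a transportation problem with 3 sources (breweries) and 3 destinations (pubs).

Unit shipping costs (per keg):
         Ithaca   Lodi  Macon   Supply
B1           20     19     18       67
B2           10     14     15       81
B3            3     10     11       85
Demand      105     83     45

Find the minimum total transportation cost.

Optimal allocation:
  B1 to Lodi: 22 kegs
  B1 to Macon: 45 kegs
  B2 to Ithaca: 20 kegs
  B2 to Lodi: 61 kegs
  B3 to Ithaca: 85 kegs
Total cost = 2537.

2537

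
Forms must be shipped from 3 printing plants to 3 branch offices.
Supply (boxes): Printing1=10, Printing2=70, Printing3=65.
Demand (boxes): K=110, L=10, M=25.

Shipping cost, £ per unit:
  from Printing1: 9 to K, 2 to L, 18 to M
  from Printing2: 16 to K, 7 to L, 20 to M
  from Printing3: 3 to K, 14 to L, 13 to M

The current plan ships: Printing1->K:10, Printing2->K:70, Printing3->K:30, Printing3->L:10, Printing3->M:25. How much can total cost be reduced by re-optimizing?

350

Current plan cost = 10·9 + 70·16 + 30·3 + 10·14 + 25·13 = £1765.
Optimal plan:
  Printing1->K: 10 boxes
  Printing2->K: 35 boxes
  Printing2->L: 10 boxes
  Printing2->M: 25 boxes
  Printing3->K: 65 boxes
Optimal cost = £1415.
Saving = 1765 − 1415 = £350.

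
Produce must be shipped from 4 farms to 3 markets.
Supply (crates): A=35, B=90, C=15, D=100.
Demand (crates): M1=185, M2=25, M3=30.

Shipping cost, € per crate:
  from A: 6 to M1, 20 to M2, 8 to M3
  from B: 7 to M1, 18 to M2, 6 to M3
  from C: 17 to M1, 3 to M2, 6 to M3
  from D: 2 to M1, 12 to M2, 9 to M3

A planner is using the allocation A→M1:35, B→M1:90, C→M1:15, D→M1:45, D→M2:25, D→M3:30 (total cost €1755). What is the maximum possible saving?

Current plan cost = 35·6 + 90·7 + 15·17 + 45·2 + 25·12 + 30·9 = €1755.
Optimal plan:
  A->M1: 35 × €6 = €210
  B->M1: 60 × €7 = €420
  B->M3: 30 × €6 = €180
  C->M2: 15 × €3 = €45
  D->M1: 90 × €2 = €180
  D->M2: 10 × €12 = €120
Optimal cost = €1155.
Saving = 1755 − 1155 = €600.

600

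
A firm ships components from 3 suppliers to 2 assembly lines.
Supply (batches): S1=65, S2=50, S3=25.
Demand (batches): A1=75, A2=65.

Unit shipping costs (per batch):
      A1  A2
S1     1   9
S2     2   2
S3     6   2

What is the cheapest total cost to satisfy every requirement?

One minimum-cost allocation:
  S1→A1: 65 × 1 = 65
  S2→A1: 10 × 2 = 20
  S2→A2: 40 × 2 = 80
  S3→A2: 25 × 2 = 50
Total = 65 + 20 + 80 + 50 = 215.

215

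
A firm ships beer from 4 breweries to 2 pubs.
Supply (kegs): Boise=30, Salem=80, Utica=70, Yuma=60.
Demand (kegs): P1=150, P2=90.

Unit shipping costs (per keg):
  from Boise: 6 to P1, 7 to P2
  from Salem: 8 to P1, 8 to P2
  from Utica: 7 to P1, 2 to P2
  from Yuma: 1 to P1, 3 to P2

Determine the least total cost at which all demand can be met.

Optimal allocation:
  Boise->P1: 30 × 6 = 180
  Salem->P1: 60 × 8 = 480
  Salem->P2: 20 × 8 = 160
  Utica->P2: 70 × 2 = 140
  Yuma->P1: 60 × 1 = 60
Total = 180 + 480 + 160 + 140 + 60 = 1020.
(Supply check: Boise ships 30; Salem ships 80; Utica ships 70; Yuma ships 60.)

1020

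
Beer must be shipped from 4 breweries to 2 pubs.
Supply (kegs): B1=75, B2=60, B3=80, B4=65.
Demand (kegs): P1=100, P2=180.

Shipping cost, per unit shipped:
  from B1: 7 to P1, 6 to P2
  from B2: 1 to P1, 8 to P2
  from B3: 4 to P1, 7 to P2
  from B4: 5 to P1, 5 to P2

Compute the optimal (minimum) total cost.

1275

An optimal shipping plan:
  B1->P2: 75 × 6 = 450
  B2->P1: 60 × 1 = 60
  B3->P1: 40 × 4 = 160
  B3->P2: 40 × 7 = 280
  B4->P2: 65 × 5 = 325
Total = 450 + 60 + 160 + 280 + 325 = 1275.
(Supply check: B1 ships 75; B2 ships 60; B3 ships 80; B4 ships 65.)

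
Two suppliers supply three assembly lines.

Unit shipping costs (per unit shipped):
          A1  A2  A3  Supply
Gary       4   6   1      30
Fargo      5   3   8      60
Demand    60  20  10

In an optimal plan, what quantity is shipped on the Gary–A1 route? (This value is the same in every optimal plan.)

Optimal shipments:
  Gary–A1: 20 × 4 = 80
  Gary–A3: 10 × 1 = 10
  Fargo–A1: 40 × 5 = 200
  Fargo–A2: 20 × 3 = 60
Total cost = 350.
So Gary→A1 carries 20 batches.

20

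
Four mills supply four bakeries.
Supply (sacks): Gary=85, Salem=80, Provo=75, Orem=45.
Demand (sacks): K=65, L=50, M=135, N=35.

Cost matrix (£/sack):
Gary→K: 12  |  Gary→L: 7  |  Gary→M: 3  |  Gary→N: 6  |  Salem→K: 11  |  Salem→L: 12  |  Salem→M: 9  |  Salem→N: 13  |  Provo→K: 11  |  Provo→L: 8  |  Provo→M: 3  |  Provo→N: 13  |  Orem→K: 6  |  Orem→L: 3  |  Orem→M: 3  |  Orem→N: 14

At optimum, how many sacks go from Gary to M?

Optimal shipments:
  Gary to M: 50 sacks
  Gary to N: 35 sacks
  Salem to K: 65 sacks
  Salem to L: 5 sacks
  Salem to M: 10 sacks
  Provo to M: 75 sacks
  Orem to L: 45 sacks
Total cost = £1585.
So Gary→M carries 50 sacks.

50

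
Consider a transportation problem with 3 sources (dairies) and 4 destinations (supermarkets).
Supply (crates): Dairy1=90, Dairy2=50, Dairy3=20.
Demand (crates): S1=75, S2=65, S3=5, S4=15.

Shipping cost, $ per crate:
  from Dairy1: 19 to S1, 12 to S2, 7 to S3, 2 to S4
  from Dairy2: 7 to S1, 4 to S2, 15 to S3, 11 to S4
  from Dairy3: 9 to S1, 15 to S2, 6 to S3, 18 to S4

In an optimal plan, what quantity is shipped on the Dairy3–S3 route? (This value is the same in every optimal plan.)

Solving gives:
  Dairy1 to S1: 5 × $19 = $95
  Dairy1 to S2: 65 × $12 = $780
  Dairy1 to S3: 5 × $7 = $35
  Dairy1 to S4: 15 × $2 = $30
  Dairy2 to S1: 50 × $7 = $350
  Dairy3 to S1: 20 × $9 = $180
Total cost = $1470.
The route Dairy3→S3 is not used.

0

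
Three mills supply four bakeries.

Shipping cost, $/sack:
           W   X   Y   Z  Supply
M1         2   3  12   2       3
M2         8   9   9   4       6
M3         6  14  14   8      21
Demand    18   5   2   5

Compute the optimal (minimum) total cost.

185

Optimal allocation:
  M1→X: 3 × $3 = $9
  M2→X: 2 × $9 = $18
  M2→Y: 2 × $9 = $18
  M2→Z: 2 × $4 = $8
  M3→W: 18 × $6 = $108
  M3→Z: 3 × $8 = $24
Total = 9 + 18 + 18 + 8 + 108 + 24 = $185.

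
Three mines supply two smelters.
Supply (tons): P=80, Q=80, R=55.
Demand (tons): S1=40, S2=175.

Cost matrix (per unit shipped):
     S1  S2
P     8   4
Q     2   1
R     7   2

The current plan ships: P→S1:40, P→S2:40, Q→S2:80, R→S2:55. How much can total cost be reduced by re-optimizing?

Current plan cost = 40·8 + 40·4 + 80·1 + 55·2 = 670.
Optimal plan:
  P->S2: 80 × 4 = 320
  Q->S1: 40 × 2 = 80
  Q->S2: 40 × 1 = 40
  R->S2: 55 × 2 = 110
Optimal cost = 550.
Saving = 670 − 550 = 120.

120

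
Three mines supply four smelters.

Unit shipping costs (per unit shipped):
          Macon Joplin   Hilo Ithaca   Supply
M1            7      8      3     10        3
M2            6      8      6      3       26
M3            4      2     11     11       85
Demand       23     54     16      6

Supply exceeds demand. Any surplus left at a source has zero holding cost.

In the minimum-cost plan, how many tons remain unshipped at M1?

0

Minimum-cost shipments:
  M1–Hilo: 3 tons
  M2–Hilo: 13 tons
  M2–Ithaca: 6 tons
  M3–Macon: 23 tons
  M3–Joplin: 54 tons
Total cost = 305.
M1 ships 3 of its 3, leaving 0.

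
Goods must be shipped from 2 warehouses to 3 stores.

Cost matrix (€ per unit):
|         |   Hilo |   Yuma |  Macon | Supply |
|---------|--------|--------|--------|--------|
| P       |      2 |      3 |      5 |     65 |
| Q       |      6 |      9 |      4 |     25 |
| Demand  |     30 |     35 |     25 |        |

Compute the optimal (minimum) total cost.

265

An optimal shipping plan:
  P–Hilo: 30 × €2 = €60
  P–Yuma: 35 × €3 = €105
  Q–Macon: 25 × €4 = €100
Total = 60 + 105 + 100 = €265.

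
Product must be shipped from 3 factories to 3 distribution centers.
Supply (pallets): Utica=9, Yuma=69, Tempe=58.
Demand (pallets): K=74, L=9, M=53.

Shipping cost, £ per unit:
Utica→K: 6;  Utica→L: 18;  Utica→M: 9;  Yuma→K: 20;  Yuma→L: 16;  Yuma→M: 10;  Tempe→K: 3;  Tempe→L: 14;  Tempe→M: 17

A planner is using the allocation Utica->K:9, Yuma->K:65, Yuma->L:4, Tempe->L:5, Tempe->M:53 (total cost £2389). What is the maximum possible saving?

1347

Current plan cost = 9·6 + 65·20 + 4·16 + 5·14 + 53·17 = £2389.
Optimal plan:
  Utica–K: 9 × £6 = £54
  Yuma–K: 7 × £20 = £140
  Yuma–L: 9 × £16 = £144
  Yuma–M: 53 × £10 = £530
  Tempe–K: 58 × £3 = £174
Optimal cost = £1042.
Saving = 2389 − 1042 = £1347.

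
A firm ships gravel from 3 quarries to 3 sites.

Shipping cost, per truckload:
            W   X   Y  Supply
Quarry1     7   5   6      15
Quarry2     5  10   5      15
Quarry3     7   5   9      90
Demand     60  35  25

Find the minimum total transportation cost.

725

A cheapest plan:
  Quarry1→Y: 15 × 6 = 90
  Quarry2→W: 5 × 5 = 25
  Quarry2→Y: 10 × 5 = 50
  Quarry3→W: 55 × 7 = 385
  Quarry3→X: 35 × 5 = 175
Total = 90 + 25 + 50 + 385 + 175 = 725.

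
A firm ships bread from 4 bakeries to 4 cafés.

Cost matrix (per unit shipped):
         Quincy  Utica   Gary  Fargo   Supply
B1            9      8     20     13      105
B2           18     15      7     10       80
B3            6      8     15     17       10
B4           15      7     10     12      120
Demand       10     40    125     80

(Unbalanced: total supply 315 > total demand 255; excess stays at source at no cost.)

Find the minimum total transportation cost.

A cheapest plan:
  B1->Fargo: 45 trays
  B2->Gary: 80 trays
  B3->Quincy: 10 trays
  B4->Utica: 40 trays
  B4->Gary: 45 trays
  B4->Fargo: 35 trays
Total cost = 2355.

2355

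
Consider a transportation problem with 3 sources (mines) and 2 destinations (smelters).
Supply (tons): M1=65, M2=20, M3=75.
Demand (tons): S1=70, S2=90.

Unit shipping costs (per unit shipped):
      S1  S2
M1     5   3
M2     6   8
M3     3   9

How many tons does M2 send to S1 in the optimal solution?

The minimum-cost plan:
  M1–S2: 65 × 3 = 195
  M2–S2: 20 × 8 = 160
  M3–S1: 70 × 3 = 210
  M3–S2: 5 × 9 = 45
Total cost = 610.
The route M2→S1 is not used.

0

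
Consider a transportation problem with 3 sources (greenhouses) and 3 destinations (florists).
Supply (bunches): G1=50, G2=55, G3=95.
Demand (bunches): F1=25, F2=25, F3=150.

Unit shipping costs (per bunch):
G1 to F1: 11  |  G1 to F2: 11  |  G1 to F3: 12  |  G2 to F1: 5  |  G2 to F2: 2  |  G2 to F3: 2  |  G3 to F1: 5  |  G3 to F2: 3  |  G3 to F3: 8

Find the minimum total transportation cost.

1270

One minimum-cost allocation:
  G1–F3: 50 × 12 = 600
  G2–F3: 55 × 2 = 110
  G3–F1: 25 × 5 = 125
  G3–F2: 25 × 3 = 75
  G3–F3: 45 × 8 = 360
Total = 600 + 110 + 125 + 75 + 360 = 1270.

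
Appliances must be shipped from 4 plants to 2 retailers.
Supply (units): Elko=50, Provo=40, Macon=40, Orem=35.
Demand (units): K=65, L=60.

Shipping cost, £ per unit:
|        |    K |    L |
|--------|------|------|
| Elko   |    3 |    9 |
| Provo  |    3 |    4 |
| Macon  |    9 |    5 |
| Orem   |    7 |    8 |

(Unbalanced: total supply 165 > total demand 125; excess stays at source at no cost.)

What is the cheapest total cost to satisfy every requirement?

One minimum-cost allocation:
  Elko->K: 50 units
  Provo->K: 15 units
  Provo->L: 25 units
  Macon->L: 35 units
Total cost = £470.
(Supply check: Elko ships 50; Provo ships 40; Macon ships 35; Orem ships 0.)

470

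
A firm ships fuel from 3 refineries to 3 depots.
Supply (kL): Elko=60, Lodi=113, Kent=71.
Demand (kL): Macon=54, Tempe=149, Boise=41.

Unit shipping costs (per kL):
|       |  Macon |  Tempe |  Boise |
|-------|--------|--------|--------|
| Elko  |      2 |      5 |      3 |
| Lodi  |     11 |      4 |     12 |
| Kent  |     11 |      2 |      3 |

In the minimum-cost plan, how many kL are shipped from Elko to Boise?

6

Solving gives:
  Elko->Macon: 54 × 2 = 108
  Elko->Boise: 6 × 3 = 18
  Lodi->Tempe: 113 × 4 = 452
  Kent->Tempe: 36 × 2 = 72
  Kent->Boise: 35 × 3 = 105
Total cost = 755.
So Elko→Boise carries 6 kL.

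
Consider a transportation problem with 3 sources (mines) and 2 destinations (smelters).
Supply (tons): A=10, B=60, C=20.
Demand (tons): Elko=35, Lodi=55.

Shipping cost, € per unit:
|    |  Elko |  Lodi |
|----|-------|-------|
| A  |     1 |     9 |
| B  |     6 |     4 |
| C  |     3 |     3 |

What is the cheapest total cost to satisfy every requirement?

320

Optimal allocation:
  A->Elko: 10 × €1 = €10
  B->Elko: 5 × €6 = €30
  B->Lodi: 55 × €4 = €220
  C->Elko: 20 × €3 = €60
Total = 10 + 30 + 220 + 60 = €320.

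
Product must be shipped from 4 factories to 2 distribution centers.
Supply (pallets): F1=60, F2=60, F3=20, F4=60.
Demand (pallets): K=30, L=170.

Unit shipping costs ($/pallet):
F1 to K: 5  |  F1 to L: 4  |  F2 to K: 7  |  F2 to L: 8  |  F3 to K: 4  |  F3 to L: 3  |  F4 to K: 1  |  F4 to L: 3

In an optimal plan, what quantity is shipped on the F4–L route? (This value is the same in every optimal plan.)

30

Optimal shipments:
  F1→L: 60 × $4 = $240
  F2→L: 60 × $8 = $480
  F3→L: 20 × $3 = $60
  F4→K: 30 × $1 = $30
  F4→L: 30 × $3 = $90
Total cost = $900.
So F4→L carries 30 pallets.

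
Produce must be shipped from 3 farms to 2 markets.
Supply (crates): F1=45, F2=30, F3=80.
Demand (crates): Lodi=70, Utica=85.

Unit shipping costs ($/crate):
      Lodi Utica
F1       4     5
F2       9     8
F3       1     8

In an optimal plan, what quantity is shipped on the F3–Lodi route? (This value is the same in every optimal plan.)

70

Optimal shipments:
  F1–Utica: 45 × $5 = $225
  F2–Utica: 30 × $8 = $240
  F3–Lodi: 70 × $1 = $70
  F3–Utica: 10 × $8 = $80
Total cost = $615.
So F3→Lodi carries 70 crates.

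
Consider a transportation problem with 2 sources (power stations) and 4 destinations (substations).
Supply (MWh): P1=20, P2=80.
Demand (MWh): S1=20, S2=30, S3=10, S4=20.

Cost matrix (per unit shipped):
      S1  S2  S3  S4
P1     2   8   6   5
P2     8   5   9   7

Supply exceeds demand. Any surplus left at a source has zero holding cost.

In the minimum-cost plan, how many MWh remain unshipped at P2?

Minimum-cost shipments:
  P1–S1: 20 × 2 = 40
  P2–S2: 30 × 5 = 150
  P2–S3: 10 × 9 = 90
  P2–S4: 20 × 7 = 140
Total cost = 420.
P2 ships 60 of its 80, leaving 20.

20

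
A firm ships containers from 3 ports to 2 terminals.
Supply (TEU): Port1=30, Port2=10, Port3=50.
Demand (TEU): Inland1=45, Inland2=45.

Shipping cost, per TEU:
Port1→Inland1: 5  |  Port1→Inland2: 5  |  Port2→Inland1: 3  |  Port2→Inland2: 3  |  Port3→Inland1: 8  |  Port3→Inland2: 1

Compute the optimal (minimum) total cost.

An optimal shipping plan:
  Port1->Inland1: 30 TEU
  Port2->Inland1: 10 TEU
  Port3->Inland1: 5 TEU
  Port3->Inland2: 45 TEU
Total cost = 265.
(Supply check: Port1 ships 30; Port2 ships 10; Port3 ships 50.)

265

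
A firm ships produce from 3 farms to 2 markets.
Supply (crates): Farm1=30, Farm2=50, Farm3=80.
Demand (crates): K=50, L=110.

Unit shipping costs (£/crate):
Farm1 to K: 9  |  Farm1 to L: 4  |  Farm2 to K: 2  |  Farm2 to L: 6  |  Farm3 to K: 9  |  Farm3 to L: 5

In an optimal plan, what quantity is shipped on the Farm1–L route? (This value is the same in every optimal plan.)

Optimal shipments:
  Farm1→L: 30 × £4 = £120
  Farm2→K: 50 × £2 = £100
  Farm3→L: 80 × £5 = £400
Total cost = £620.
So Farm1→L carries 30 crates.

30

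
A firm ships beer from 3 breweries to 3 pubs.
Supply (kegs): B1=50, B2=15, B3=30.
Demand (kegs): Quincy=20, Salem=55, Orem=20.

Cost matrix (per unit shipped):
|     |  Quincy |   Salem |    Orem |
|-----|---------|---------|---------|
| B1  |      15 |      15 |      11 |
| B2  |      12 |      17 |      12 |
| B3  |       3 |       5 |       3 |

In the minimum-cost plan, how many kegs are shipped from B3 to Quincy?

Optimal shipments:
  B1→Salem: 30 × 15 = 450
  B1→Orem: 20 × 11 = 220
  B2→Quincy: 15 × 12 = 180
  B3→Quincy: 5 × 3 = 15
  B3→Salem: 25 × 5 = 125
Total cost = 990.
So B3→Quincy carries 5 kegs.

5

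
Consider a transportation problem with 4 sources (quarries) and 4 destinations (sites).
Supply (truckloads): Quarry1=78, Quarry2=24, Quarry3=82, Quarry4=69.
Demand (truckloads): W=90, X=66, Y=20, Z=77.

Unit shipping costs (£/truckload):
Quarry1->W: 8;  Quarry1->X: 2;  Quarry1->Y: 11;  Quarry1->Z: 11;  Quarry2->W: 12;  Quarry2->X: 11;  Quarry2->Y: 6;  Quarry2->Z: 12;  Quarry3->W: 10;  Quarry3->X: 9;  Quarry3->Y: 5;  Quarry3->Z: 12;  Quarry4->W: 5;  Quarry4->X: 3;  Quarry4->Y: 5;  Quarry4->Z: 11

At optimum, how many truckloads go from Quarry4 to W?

69

The minimum-cost plan:
  Quarry1–W: 12 × £8 = £96
  Quarry1–X: 66 × £2 = £132
  Quarry2–Z: 24 × £12 = £288
  Quarry3–W: 9 × £10 = £90
  Quarry3–Y: 20 × £5 = £100
  Quarry3–Z: 53 × £12 = £636
  Quarry4–W: 69 × £5 = £345
Total cost = £1687.
So Quarry4→W carries 69 truckloads.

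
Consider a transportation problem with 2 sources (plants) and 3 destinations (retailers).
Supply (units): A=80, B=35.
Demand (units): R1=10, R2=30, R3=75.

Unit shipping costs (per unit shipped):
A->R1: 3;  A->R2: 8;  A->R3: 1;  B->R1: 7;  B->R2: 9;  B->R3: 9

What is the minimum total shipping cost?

395

A cheapest plan:
  A to R1: 5 × 3 = 15
  A to R3: 75 × 1 = 75
  B to R1: 5 × 7 = 35
  B to R2: 30 × 9 = 270
Total = 15 + 75 + 35 + 270 = 395.
(Supply check: A ships 80; B ships 35.)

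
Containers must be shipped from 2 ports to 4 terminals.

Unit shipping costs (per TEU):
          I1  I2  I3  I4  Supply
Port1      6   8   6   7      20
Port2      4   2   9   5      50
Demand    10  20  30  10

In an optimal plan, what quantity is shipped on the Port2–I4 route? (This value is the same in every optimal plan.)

10

Solving gives:
  Port1 to I3: 20 × 6 = 120
  Port2 to I1: 10 × 4 = 40
  Port2 to I2: 20 × 2 = 40
  Port2 to I3: 10 × 9 = 90
  Port2 to I4: 10 × 5 = 50
Total cost = 340.
So Port2→I4 carries 10 TEU.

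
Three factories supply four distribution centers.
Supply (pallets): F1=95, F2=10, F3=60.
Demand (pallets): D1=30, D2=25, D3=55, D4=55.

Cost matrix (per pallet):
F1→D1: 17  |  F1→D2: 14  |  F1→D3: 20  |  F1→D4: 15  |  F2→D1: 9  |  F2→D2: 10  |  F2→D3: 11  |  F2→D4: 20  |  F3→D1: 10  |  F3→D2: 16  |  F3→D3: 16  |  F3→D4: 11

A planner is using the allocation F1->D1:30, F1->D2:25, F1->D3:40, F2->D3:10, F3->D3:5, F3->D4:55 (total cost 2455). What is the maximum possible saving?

Current plan cost = 30·17 + 25·14 + 40·20 + 10·11 + 5·16 + 55·11 = 2455.
Optimal plan:
  F1→D2: 25 × 14 = 350
  F1→D3: 15 × 20 = 300
  F1→D4: 55 × 15 = 825
  F2→D3: 10 × 11 = 110
  F3→D1: 30 × 10 = 300
  F3→D3: 30 × 16 = 480
Optimal cost = 2365.
Saving = 2455 − 2365 = 90.

90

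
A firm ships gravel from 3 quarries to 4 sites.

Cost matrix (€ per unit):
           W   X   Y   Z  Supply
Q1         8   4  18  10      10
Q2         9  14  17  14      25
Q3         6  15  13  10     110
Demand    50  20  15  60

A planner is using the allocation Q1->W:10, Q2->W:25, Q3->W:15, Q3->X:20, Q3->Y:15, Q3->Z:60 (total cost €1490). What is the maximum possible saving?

Current plan cost = 10·8 + 25·9 + 15·6 + 20·15 + 15·13 + 60·10 = €1490.
Optimal plan:
  Q1–X: 10 × €4 = €40
  Q2–W: 15 × €9 = €135
  Q2–X: 10 × €14 = €140
  Q3–W: 35 × €6 = €210
  Q3–Y: 15 × €13 = €195
  Q3–Z: 60 × €10 = €600
Optimal cost = €1320.
Saving = 1490 − 1320 = €170.

170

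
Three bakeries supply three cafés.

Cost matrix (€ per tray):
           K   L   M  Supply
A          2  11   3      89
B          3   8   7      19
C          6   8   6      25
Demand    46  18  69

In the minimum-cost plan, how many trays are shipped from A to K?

27

Solving gives:
  A–K: 27 × €2 = €54
  A–M: 62 × €3 = €186
  B–K: 19 × €3 = €57
  C–L: 18 × €8 = €144
  C–M: 7 × €6 = €42
Total cost = €483.
So A→K carries 27 trays.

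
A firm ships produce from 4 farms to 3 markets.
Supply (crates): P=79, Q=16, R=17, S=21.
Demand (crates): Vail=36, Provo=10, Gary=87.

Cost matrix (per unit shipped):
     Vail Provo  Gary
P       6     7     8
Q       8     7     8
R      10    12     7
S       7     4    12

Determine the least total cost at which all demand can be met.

Optimal allocation:
  P–Vail: 25 crates
  P–Gary: 54 crates
  Q–Gary: 16 crates
  R–Gary: 17 crates
  S–Vail: 11 crates
  S–Provo: 10 crates
Total cost = 946.
(Supply check: P ships 79; Q ships 16; R ships 17; S ships 21.)

946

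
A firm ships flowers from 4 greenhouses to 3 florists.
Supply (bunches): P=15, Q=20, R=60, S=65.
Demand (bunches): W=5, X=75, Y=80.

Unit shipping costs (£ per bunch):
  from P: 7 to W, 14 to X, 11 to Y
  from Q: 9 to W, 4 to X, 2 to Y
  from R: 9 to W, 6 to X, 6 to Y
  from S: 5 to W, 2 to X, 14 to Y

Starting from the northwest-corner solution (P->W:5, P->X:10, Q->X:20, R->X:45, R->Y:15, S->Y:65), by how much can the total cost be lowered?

Current plan cost = 5·7 + 10·14 + 20·4 + 45·6 + 15·6 + 65·14 = £1525.
Optimal plan:
  P->W: 5 × £7 = £35
  P->Y: 10 × £11 = £110
  Q->Y: 20 × £2 = £40
  R->X: 10 × £6 = £60
  R->Y: 50 × £6 = £300
  S->X: 65 × £2 = £130
Optimal cost = £675.
Saving = 1525 − 675 = £850.

850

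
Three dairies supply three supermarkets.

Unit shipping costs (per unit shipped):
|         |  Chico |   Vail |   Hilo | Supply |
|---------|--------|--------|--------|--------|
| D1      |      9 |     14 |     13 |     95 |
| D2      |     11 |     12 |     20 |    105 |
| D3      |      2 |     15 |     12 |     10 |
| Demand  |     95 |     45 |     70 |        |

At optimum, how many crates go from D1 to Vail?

0

The minimum-cost plan:
  D1->Chico: 25 × 9 = 225
  D1->Hilo: 70 × 13 = 910
  D2->Chico: 60 × 11 = 660
  D2->Vail: 45 × 12 = 540
  D3->Chico: 10 × 2 = 20
Total cost = 2355.
The route D1→Vail is not used.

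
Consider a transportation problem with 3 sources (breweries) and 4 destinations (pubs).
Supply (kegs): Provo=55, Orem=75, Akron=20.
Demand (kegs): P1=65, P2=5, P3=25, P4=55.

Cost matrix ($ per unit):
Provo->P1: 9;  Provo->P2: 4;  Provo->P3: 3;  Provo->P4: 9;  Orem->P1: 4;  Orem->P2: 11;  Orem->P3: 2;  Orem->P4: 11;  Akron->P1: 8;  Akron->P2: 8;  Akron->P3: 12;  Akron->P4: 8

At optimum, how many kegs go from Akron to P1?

0

Solving gives:
  Provo->P2: 5 kegs
  Provo->P3: 15 kegs
  Provo->P4: 35 kegs
  Orem->P1: 65 kegs
  Orem->P3: 10 kegs
  Akron->P4: 20 kegs
Total cost = $820.
The route Akron→P1 is not used.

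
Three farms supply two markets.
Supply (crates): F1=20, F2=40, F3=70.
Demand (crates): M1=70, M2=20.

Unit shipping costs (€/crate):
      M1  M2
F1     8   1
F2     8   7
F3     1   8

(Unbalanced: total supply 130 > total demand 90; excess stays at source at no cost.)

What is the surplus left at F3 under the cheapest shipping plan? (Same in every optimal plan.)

An optimal plan:
  F1->M2: 20 × €1 = €20
  F3->M1: 70 × €1 = €70
Total cost = €90.
F3 ships 70 of its 70, leaving 0.

0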